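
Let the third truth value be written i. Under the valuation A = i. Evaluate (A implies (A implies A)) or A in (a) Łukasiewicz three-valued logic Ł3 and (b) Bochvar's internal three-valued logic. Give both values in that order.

True; i

In Łukasiewicz three-valued logic Ł3: A implies A = i implies i = True
A implies (A implies A) = i implies True = True
(A implies (A implies A)) or A = True or i = True
In Bochvar's internal three-valued logic: A implies A = i implies i = i
A implies (A implies A) = i implies i = i
(A implies (A implies A)) or A = i or i = i
They differ because Łukasiewicz three-valued logic Ł3 and Bochvar's internal three-valued logic treat i differently under the binary connectives.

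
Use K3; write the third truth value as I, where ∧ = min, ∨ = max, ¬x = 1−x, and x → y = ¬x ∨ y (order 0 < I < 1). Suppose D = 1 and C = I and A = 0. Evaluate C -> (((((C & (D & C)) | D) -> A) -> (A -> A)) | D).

1

D & C = 1 & I = I
C & (D & C) = I & I = I
(C & (D & C)) | D = I | 1 = 1
((C & (D & C)) | D) -> A = 1 -> 0 = 0
A -> A = 0 -> 0 = 1
(((C & (D & C)) | D) -> A) -> (A -> A) = 0 -> 1 = 1
((((C & (D & C)) | D) -> A) -> (A -> A)) | D = 1 | 1 = 1
C -> (((((C & (D & C)) | D) -> A) -> (A -> A)) | D) = I -> 1 = 1  [~I | 1]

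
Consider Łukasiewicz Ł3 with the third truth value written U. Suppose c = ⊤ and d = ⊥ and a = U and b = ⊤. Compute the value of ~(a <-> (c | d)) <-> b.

U

c | d = ⊤ | ⊥ = ⊤
a <-> (c | d) = U <-> ⊤ = U  [1 − |½−1|]
~(a <-> (c | d)) = ~U = U
~(a <-> (c | d)) <-> b = U <-> ⊤ = U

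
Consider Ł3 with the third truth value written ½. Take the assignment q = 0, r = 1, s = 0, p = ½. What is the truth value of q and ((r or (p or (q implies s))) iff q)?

0

q implies s = 0 implies 0 = 1
p or (q implies s) = ½ or 1 = 1
r or (p or (q implies s)) = 1 or 1 = 1
(r or (p or (q implies s))) iff q = 1 iff 0 = 0
q and ((r or (p or (q implies s))) iff q) = 0 and 0 = 0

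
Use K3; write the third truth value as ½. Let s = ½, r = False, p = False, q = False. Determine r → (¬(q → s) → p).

True

q → s = False → ½ = True  [¬False ∨ ½]
¬(q → s) = ¬True = False
¬(q → s) → p = False → False = True
r → (¬(q → s) → p) = False → True = True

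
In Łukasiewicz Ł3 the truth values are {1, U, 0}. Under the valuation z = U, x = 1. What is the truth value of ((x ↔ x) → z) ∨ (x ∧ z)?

U

x ↔ x = 1 ↔ 1 = 1
(x ↔ x) → z = 1 → U = U
x ∧ z = 1 ∧ U = U
((x ↔ x) → z) ∨ (x ∧ z) = U ∨ U = U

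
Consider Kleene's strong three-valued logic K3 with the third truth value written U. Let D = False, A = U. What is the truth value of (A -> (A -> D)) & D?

False

A -> D = U -> False = U
A -> (A -> D) = U -> U = U
(A -> (A -> D)) & D = U & False = False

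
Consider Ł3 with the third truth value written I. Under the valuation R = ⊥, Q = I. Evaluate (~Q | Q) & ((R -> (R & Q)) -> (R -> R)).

~Q = ~I = I
~Q | Q = I | I = I
R & Q = ⊥ & I = ⊥
R -> (R & Q) = ⊥ -> ⊥ = ⊤
R -> R = ⊥ -> ⊥ = ⊤
(R -> (R & Q)) -> (R -> R) = ⊤ -> ⊤ = ⊤
(~Q | Q) & ((R -> (R & Q)) -> (R -> R)) = I & ⊤ = I

I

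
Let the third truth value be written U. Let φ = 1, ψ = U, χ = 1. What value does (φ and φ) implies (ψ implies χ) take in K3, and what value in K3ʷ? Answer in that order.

In K3: φ and φ = 1 and 1 = 1
ψ implies χ = U implies 1 = 1  [not U or 1]
(φ and φ) implies (ψ implies χ) = 1 implies 1 = 1
In K3ʷ: φ and φ = 1 and 1 = 1
ψ implies χ = U implies 1 = U  [any arg is the third value ⇒ result is the third value]
(φ and φ) implies (ψ implies χ) = 1 implies U = U
They differ because K3 and K3ʷ treat U differently under the binary connectives.

1; U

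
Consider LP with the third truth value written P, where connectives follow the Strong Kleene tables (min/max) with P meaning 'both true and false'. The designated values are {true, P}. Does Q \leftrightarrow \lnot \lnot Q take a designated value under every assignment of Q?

Every assignment of Q over {true, P, false} gives a value in {true, P}.
In particular, with Q=P: Q \leftrightarrow \lnot \lnot Q = P.

Yes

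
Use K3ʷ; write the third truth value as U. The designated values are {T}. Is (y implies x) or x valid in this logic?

Countermodel: y=T, x=U gives U, which is not designated.

No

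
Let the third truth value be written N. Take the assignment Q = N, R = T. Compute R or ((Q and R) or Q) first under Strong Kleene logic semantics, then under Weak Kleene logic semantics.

In Strong Kleene logic: Q and R = N and T = N
(Q and R) or Q = N or N = N
R or ((Q and R) or Q) = T or N = T
In Weak Kleene logic: Q and R = N and T = N
(Q and R) or Q = N or N = N
R or ((Q and R) or Q) = T or N = N
They differ because Strong Kleene logic and Weak Kleene logic treat N differently under the binary connectives.

T; N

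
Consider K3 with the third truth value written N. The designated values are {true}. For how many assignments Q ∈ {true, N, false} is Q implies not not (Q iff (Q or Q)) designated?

Q=true: true ✓
Q=N: N ·
Q=false: true ✓

2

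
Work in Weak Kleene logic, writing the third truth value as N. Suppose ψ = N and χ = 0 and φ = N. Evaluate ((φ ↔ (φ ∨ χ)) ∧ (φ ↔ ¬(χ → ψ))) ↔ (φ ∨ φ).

N

φ ∨ χ = N ∨ 0 = N
φ ↔ (φ ∨ χ) = N ↔ N = N
χ → ψ = 0 → N = N  [any arg is the third value ⇒ result is the third value]
¬(χ → ψ) = ¬N = N
φ ↔ ¬(χ → ψ) = N ↔ N = N
(φ ↔ (φ ∨ χ)) ∧ (φ ↔ ¬(χ → ψ)) = N ∧ N = N
φ ∨ φ = N ∨ N = N
((φ ↔ (φ ∨ χ)) ∧ (φ ↔ ¬(χ → ψ))) ↔ (φ ∨ φ) = N ↔ N = N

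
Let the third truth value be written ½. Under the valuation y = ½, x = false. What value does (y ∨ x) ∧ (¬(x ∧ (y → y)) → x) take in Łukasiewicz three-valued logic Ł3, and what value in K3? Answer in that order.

false; false

In Łukasiewicz three-valued logic Ł3: y ∨ x = ½ ∨ false = ½
y → y = ½ → ½ = true  [min(1, 1−½+½)]
x ∧ (y → y) = false ∧ true = false
¬(x ∧ (y → y)) = ¬false = true
¬(x ∧ (y → y)) → x = true → false = false
(y ∨ x) ∧ (¬(x ∧ (y → y)) → x) = ½ ∧ false = false
In K3: y ∨ x = ½ ∨ false = ½
y → y = ½ → ½ = ½  [¬½ ∨ ½]
x ∧ (y → y) = false ∧ ½ = false
¬(x ∧ (y → y)) = ¬false = true
¬(x ∧ (y → y)) → x = true → false = false
(y ∨ x) ∧ (¬(x ∧ (y → y)) → x) = ½ ∧ false = false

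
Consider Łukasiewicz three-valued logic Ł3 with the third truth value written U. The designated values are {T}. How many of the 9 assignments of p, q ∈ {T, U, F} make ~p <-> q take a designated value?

3

Designated under: (p=T, q=F); (p=U, q=U); (p=F, q=T).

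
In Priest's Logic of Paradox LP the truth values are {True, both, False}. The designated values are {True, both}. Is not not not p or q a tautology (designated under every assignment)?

Countermodel: p=True, q=False gives False, which is not designated.

No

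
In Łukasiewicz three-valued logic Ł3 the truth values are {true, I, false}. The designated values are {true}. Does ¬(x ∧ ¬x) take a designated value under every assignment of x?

No

Countermodel: x=I gives I, which is not designated.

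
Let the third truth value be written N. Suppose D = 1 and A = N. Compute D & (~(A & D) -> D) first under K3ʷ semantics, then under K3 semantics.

In K3ʷ: A & D = N & 1 = N
~(A & D) = ~N = N
~(A & D) -> D = N -> 1 = N  [any arg is the third value ⇒ result is the third value]
D & (~(A & D) -> D) = 1 & N = N
In K3: A & D = N & 1 = N
~(A & D) = ~N = N
~(A & D) -> D = N -> 1 = 1  [~N | 1]
D & (~(A & D) -> D) = 1 & 1 = 1
They differ because K3ʷ and K3 treat N differently under the binary connectives.

N; 1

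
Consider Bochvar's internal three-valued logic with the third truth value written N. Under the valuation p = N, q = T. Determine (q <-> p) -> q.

q <-> p = T <-> N = N
(q <-> p) -> q = N -> T = N  [any arg is the third value ⇒ result is the third value]

N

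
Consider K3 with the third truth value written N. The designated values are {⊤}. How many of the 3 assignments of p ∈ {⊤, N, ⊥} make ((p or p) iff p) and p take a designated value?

1

p=⊤: ⊤ ✓
p=N: N ·
p=⊥: ⊥ ·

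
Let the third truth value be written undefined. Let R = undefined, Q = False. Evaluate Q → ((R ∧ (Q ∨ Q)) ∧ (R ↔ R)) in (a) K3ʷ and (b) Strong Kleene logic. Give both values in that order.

undefined; True

In K3ʷ: Q ∨ Q = False ∨ False = False
R ∧ (Q ∨ Q) = undefined ∧ False = undefined
R ↔ R = undefined ↔ undefined = undefined
(R ∧ (Q ∨ Q)) ∧ (R ↔ R) = undefined ∧ undefined = undefined
Q → ((R ∧ (Q ∨ Q)) ∧ (R ↔ R)) = False → undefined = undefined  [any arg is the third value ⇒ result is the third value]
In Strong Kleene logic: Q ∨ Q = False ∨ False = False
R ∧ (Q ∨ Q) = undefined ∧ False = False
R ↔ R = undefined ↔ undefined = undefined
(R ∧ (Q ∨ Q)) ∧ (R ↔ R) = False ∧ undefined = False
Q → ((R ∧ (Q ∨ Q)) ∧ (R ↔ R)) = False → False = True
They differ because K3ʷ and Strong Kleene logic treat undefined differently under the binary connectives.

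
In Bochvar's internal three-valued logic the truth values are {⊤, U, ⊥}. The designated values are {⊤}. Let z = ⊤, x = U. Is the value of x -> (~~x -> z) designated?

No

~x = ~U = U
~~x = ~U = U
~~x -> z = U -> ⊤ = U  [any arg is the third value ⇒ result is the third value]
x -> (~~x -> z) = U -> U = U
U ∉ {⊤}.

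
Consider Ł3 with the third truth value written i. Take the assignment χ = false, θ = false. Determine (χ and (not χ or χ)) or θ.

not χ = not false = true
not χ or χ = true or false = true
χ and (not χ or χ) = false and true = false
(χ and (not χ or χ)) or θ = false or false = false

false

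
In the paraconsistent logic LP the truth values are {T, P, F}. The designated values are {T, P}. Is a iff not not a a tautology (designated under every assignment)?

Every assignment of a over {T, P, F} gives a value in {T, P}.
In particular, with a=P: a iff not not a = P.

Yes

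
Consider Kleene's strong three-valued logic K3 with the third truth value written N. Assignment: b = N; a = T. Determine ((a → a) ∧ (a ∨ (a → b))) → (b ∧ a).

N

a → a = T → T = T
a → b = T → N = N
a ∨ (a → b) = T ∨ N = T
(a → a) ∧ (a ∨ (a → b)) = T ∧ T = T
b ∧ a = N ∧ T = N
((a → a) ∧ (a ∨ (a → b))) → (b ∧ a) = T → N = N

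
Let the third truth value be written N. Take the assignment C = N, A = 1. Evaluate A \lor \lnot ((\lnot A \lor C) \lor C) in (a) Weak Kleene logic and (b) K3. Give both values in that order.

In Weak Kleene logic: \lnot A = \lnot 1 = 0
\lnot A \lor C = 0 \lor N = N
(\lnot A \lor C) \lor C = N \lor N = N
\lnot ((\lnot A \lor C) \lor C) = \lnot N = N
A \lor \lnot ((\lnot A \lor C) \lor C) = 1 \lor N = N
In K3: \lnot A = \lnot 1 = 0
\lnot A \lor C = 0 \lor N = N
(\lnot A \lor C) \lor C = N \lor N = N
\lnot ((\lnot A \lor C) \lor C) = \lnot N = N
A \lor \lnot ((\lnot A \lor C) \lor C) = 1 \lor N = 1
They differ because Weak Kleene logic and K3 treat N differently under the binary connectives.

N; 1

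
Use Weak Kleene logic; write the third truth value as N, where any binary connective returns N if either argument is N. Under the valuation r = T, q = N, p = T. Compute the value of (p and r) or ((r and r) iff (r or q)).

p and r = T and T = T
r and r = T and T = T
r or q = T or N = N
(r and r) iff (r or q) = T iff N = N
(p and r) or ((r and r) iff (r or q)) = T or N = N

N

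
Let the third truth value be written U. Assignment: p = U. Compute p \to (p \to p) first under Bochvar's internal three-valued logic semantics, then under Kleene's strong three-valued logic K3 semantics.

U; U

In Bochvar's internal three-valued logic: p \to p = U \to U = U  [any arg is the third value ⇒ result is the third value]
p \to (p \to p) = U \to U = U
In Kleene's strong three-valued logic K3: p \to p = U \to U = U  [\lnot U \lor U]
p \to (p \to p) = U \to U = U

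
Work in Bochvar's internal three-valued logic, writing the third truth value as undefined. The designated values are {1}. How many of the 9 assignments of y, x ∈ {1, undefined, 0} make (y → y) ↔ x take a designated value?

Designated under: (y=1, x=1); (y=0, x=1).

2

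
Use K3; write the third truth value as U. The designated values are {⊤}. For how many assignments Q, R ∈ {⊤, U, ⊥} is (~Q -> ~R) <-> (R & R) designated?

Designated under: (Q=⊤, R=⊤).

1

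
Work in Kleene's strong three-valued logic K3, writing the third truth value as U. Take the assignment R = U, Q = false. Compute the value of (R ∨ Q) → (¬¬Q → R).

R ∨ Q = U ∨ false = U
¬Q = ¬false = true
¬¬Q = ¬true = false
¬¬Q → R = false → U = true
(R ∨ Q) → (¬¬Q → R) = U → true = true

true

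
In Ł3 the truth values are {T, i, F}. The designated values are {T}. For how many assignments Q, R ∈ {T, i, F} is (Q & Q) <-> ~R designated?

3

Designated under: (Q=T, R=F); (Q=i, R=i); (Q=F, R=T).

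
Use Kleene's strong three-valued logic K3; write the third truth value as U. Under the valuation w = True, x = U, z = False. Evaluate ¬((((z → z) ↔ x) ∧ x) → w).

False

z → z = False → False = True
(z → z) ↔ x = True ↔ U = U
((z → z) ↔ x) ∧ x = U ∧ U = U
(((z → z) ↔ x) ∧ x) → w = U → True = True
¬((((z → z) ↔ x) ∧ x) → w) = ¬True = False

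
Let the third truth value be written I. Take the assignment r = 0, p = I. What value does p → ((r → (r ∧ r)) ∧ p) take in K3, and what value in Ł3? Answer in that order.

I; 1

In K3: r ∧ r = 0 ∧ 0 = 0
r → (r ∧ r) = 0 → 0 = 1
(r → (r ∧ r)) ∧ p = 1 ∧ I = I
p → ((r → (r ∧ r)) ∧ p) = I → I = I
In Ł3: r ∧ r = 0 ∧ 0 = 0
r → (r ∧ r) = 0 → 0 = 1
(r → (r ∧ r)) ∧ p = 1 ∧ I = I
p → ((r → (r ∧ r)) ∧ p) = I → I = 1  [min(1, 1−½+½)]
They differ because K3 and Ł3 treat I differently under implication.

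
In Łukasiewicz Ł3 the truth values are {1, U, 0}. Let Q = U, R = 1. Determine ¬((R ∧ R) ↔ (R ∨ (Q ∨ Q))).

0

R ∧ R = 1 ∧ 1 = 1
Q ∨ Q = U ∨ U = U
R ∨ (Q ∨ Q) = 1 ∨ U = 1
(R ∧ R) ↔ (R ∨ (Q ∨ Q)) = 1 ↔ 1 = 1
¬((R ∧ R) ↔ (R ∨ (Q ∨ Q))) = ¬1 = 0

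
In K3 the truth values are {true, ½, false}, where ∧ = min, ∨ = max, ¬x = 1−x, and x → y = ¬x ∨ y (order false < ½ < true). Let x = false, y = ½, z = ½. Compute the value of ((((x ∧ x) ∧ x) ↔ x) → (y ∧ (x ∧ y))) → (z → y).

true

x ∧ x = false ∧ false = false
(x ∧ x) ∧ x = false ∧ false = false
((x ∧ x) ∧ x) ↔ x = false ↔ false = true
x ∧ y = false ∧ ½ = false
y ∧ (x ∧ y) = ½ ∧ false = false
(((x ∧ x) ∧ x) ↔ x) → (y ∧ (x ∧ y)) = true → false = false
z → y = ½ → ½ = ½  [¬½ ∨ ½]
((((x ∧ x) ∧ x) ↔ x) → (y ∧ (x ∧ y))) → (z → y) = false → ½ = true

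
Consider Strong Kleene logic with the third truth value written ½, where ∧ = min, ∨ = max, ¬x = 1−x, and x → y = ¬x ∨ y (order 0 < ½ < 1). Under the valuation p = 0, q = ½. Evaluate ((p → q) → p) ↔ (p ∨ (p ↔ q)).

½

p → q = 0 → ½ = 1  [¬0 ∨ ½]
(p → q) → p = 1 → 0 = 0
p ↔ q = 0 ↔ ½ = ½
p ∨ (p ↔ q) = 0 ∨ ½ = ½
((p → q) → p) ↔ (p ∨ (p ↔ q)) = 0 ↔ ½ = ½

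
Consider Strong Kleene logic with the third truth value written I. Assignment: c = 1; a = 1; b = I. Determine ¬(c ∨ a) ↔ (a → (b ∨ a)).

c ∨ a = 1 ∨ 1 = 1
¬(c ∨ a) = ¬1 = 0
b ∨ a = I ∨ 1 = 1
a → (b ∨ a) = 1 → 1 = 1
¬(c ∨ a) ↔ (a → (b ∨ a)) = 0 ↔ 1 = 0

0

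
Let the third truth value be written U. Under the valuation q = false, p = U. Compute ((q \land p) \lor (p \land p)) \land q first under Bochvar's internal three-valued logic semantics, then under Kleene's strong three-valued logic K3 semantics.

U; false

In Bochvar's internal three-valued logic: q \land p = false \land U = U
p \land p = U \land U = U
(q \land p) \lor (p \land p) = U \lor U = U
((q \land p) \lor (p \land p)) \land q = U \land false = U
In Kleene's strong three-valued logic K3: q \land p = false \land U = false
p \land p = U \land U = U
(q \land p) \lor (p \land p) = false \lor U = U
((q \land p) \lor (p \land p)) \land q = U \land false = false
They differ because Bochvar's internal three-valued logic and Kleene's strong three-valued logic K3 treat U differently under the binary connectives.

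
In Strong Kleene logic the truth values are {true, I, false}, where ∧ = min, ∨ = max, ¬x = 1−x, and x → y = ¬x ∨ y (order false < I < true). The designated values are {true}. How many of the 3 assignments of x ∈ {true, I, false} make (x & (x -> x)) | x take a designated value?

x=true: true ✓
x=I: I ·
x=false: false ·

1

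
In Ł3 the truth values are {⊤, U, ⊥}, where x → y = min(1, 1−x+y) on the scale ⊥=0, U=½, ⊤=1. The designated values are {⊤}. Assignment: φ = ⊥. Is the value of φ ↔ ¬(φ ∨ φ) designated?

No

φ ∨ φ = ⊥ ∨ ⊥ = ⊥
¬(φ ∨ φ) = ¬⊥ = ⊤
φ ↔ ¬(φ ∨ φ) = ⊥ ↔ ⊤ = ⊥
⊥ ∉ {⊤}.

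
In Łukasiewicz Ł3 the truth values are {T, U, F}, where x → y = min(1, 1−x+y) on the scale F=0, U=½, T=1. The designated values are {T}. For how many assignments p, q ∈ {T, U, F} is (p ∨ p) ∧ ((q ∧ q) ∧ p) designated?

Designated under: (p=T, q=T).

1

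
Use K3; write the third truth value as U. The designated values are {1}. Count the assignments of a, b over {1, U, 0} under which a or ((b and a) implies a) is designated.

Of the 9 assignments, 7 give a value in {1}.

7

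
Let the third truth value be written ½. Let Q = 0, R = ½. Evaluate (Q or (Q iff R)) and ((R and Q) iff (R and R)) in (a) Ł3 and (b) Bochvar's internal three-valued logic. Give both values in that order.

½; ½

In Ł3: Q iff R = 0 iff ½ = ½  [1 − |0−½|]
Q or (Q iff R) = 0 or ½ = ½
R and Q = ½ and 0 = 0
R and R = ½ and ½ = ½
(R and Q) iff (R and R) = 0 iff ½ = ½
(Q or (Q iff R)) and ((R and Q) iff (R and R)) = ½ and ½ = ½
In Bochvar's internal three-valued logic: Q iff R = 0 iff ½ = ½
Q or (Q iff R) = 0 or ½ = ½
R and Q = ½ and 0 = ½
R and R = ½ and ½ = ½
(R and Q) iff (R and R) = ½ iff ½ = ½
(Q or (Q iff R)) and ((R and Q) iff (R and R)) = ½ and ½ = ½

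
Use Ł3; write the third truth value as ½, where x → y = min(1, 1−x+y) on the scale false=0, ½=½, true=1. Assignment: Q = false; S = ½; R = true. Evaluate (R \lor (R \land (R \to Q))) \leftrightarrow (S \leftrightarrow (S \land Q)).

R \to Q = true \to false = false
R \land (R \to Q) = true \land false = false
R \lor (R \land (R \to Q)) = true \lor false = true
S \land Q = ½ \land false = false
S \leftrightarrow (S \land Q) = ½ \leftrightarrow false = ½  [1 − |½−0|]
(R \lor (R \land (R \to Q))) \leftrightarrow (S \leftrightarrow (S \land Q)) = true \leftrightarrow ½ = ½

½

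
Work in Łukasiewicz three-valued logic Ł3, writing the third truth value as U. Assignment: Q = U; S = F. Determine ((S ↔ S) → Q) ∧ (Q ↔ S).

U

S ↔ S = F ↔ F = T
(S ↔ S) → Q = T → U = U  [min(1, 1−1+½)]
Q ↔ S = U ↔ F = U
((S ↔ S) → Q) ∧ (Q ↔ S) = U ∧ U = U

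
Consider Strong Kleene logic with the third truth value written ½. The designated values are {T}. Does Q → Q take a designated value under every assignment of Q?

No

Countermodel: Q=½ gives ½, which is not designated.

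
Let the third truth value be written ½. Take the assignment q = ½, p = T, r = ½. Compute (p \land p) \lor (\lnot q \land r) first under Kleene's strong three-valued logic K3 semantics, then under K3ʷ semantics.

T; ½

In Kleene's strong three-valued logic K3: p \land p = T \land T = T
\lnot q = \lnot ½ = ½
\lnot q \land r = ½ \land ½ = ½
(p \land p) \lor (\lnot q \land r) = T \lor ½ = T
In K3ʷ: p \land p = T \land T = T
\lnot q = \lnot ½ = ½
\lnot q \land r = ½ \land ½ = ½
(p \land p) \lor (\lnot q \land r) = T \lor ½ = ½
They differ because Kleene's strong three-valued logic K3 and K3ʷ treat ½ differently under the binary connectives.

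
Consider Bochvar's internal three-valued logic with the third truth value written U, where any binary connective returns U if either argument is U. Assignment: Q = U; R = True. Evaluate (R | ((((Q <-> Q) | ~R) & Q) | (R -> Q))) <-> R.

Q <-> Q = U <-> U = U
~R = ~True = False
(Q <-> Q) | ~R = U | False = U
((Q <-> Q) | ~R) & Q = U & U = U
R -> Q = True -> U = U
(((Q <-> Q) | ~R) & Q) | (R -> Q) = U | U = U
R | ((((Q <-> Q) | ~R) & Q) | (R -> Q)) = True | U = U
(R | ((((Q <-> Q) | ~R) & Q) | (R -> Q))) <-> R = U <-> True = U

U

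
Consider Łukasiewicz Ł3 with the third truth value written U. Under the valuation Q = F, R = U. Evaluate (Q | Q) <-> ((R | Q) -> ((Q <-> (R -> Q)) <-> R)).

Q | Q = F | F = F
R | Q = U | F = U
R -> Q = U -> F = U  [min(1, 1−½+0)]
Q <-> (R -> Q) = F <-> U = U
(Q <-> (R -> Q)) <-> R = U <-> U = T
(R | Q) -> ((Q <-> (R -> Q)) <-> R) = U -> T = T
(Q | Q) <-> ((R | Q) -> ((Q <-> (R -> Q)) <-> R)) = F <-> T = F

F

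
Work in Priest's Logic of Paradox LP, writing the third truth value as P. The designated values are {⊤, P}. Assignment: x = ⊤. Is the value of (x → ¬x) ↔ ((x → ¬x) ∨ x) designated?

¬x = ¬⊤ = ⊥
x → ¬x = ⊤ → ⊥ = ⊥
¬x = ¬⊤ = ⊥
x → ¬x = ⊤ → ⊥ = ⊥
(x → ¬x) ∨ x = ⊥ ∨ ⊤ = ⊤
(x → ¬x) ↔ ((x → ¬x) ∨ x) = ⊥ ↔ ⊤ = ⊥
⊥ ∉ {⊤, P}.

No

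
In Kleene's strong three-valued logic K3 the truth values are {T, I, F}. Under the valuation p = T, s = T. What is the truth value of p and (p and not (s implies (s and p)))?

s and p = T and T = T
s implies (s and p) = T implies T = T
not (s implies (s and p)) = not T = F
p and not (s implies (s and p)) = T and F = F
p and (p and not (s implies (s and p))) = T and F = F

F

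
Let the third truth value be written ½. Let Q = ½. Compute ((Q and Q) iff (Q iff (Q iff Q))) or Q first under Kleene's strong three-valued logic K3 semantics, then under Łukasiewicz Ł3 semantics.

In Kleene's strong three-valued logic K3: Q and Q = ½ and ½ = ½
Q iff Q = ½ iff ½ = ½
Q iff (Q iff Q) = ½ iff ½ = ½
(Q and Q) iff (Q iff (Q iff Q)) = ½ iff ½ = ½
((Q and Q) iff (Q iff (Q iff Q))) or Q = ½ or ½ = ½
In Łukasiewicz Ł3: Q and Q = ½ and ½ = ½
Q iff Q = ½ iff ½ = true  [1 − |½−½|]
Q iff (Q iff Q) = ½ iff true = ½
(Q and Q) iff (Q iff (Q iff Q)) = ½ iff ½ = true
((Q and Q) iff (Q iff (Q iff Q))) or Q = true or ½ = true
They differ because Kleene's strong three-valued logic K3 and Łukasiewicz Ł3 treat ½ differently under implication.

½; true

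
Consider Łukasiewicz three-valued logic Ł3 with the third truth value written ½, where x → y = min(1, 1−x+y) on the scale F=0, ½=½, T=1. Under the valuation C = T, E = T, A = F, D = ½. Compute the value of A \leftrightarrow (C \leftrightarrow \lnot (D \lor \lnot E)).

½

\lnot E = \lnot T = F
D \lor \lnot E = ½ \lor F = ½
\lnot (D \lor \lnot E) = \lnot ½ = ½
C \leftrightarrow \lnot (D \lor \lnot E) = T \leftrightarrow ½ = ½  [1 − |1−½|]
A \leftrightarrow (C \leftrightarrow \lnot (D \lor \lnot E)) = F \leftrightarrow ½ = ½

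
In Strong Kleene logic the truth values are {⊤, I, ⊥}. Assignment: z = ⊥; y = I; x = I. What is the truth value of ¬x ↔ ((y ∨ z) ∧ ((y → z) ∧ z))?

¬x = ¬I = I
y ∨ z = I ∨ ⊥ = I
y → z = I → ⊥ = I
(y → z) ∧ z = I ∧ ⊥ = ⊥
(y ∨ z) ∧ ((y → z) ∧ z) = I ∧ ⊥ = ⊥
¬x ↔ ((y ∨ z) ∧ ((y → z) ∧ z)) = I ↔ ⊥ = I

I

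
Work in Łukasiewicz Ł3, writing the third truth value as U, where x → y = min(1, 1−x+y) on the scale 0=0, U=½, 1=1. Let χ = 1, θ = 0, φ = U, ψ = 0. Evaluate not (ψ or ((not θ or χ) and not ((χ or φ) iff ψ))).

not θ = not 0 = 1
not θ or χ = 1 or 1 = 1
χ or φ = 1 or U = 1
(χ or φ) iff ψ = 1 iff 0 = 0
not ((χ or φ) iff ψ) = not 0 = 1
(not θ or χ) and not ((χ or φ) iff ψ) = 1 and 1 = 1
ψ or ((not θ or χ) and not ((χ or φ) iff ψ)) = 0 or 1 = 1
not (ψ or ((not θ or χ) and not ((χ or φ) iff ψ))) = not 1 = 0

0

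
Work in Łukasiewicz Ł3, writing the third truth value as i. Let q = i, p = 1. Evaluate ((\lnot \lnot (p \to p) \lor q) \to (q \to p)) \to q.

i

p \to p = 1 \to 1 = 1
\lnot (p \to p) = \lnot 1 = 0
\lnot \lnot (p \to p) = \lnot 0 = 1
\lnot \lnot (p \to p) \lor q = 1 \lor i = 1
q \to p = i \to 1 = 1  [min(1, 1−½+1)]
(\lnot \lnot (p \to p) \lor q) \to (q \to p) = 1 \to 1 = 1
((\lnot \lnot (p \to p) \lor q) \to (q \to p)) \to q = 1 \to i = i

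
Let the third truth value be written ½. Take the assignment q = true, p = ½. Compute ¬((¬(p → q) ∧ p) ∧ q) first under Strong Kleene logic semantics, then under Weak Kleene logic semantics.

In Strong Kleene logic: p → q = ½ → true = true
¬(p → q) = ¬true = false
¬(p → q) ∧ p = false ∧ ½ = false
(¬(p → q) ∧ p) ∧ q = false ∧ true = false
¬((¬(p → q) ∧ p) ∧ q) = ¬false = true
In Weak Kleene logic: p → q = ½ → true = ½
¬(p → q) = ¬½ = ½
¬(p → q) ∧ p = ½ ∧ ½ = ½
(¬(p → q) ∧ p) ∧ q = ½ ∧ true = ½
¬((¬(p → q) ∧ p) ∧ q) = ¬½ = ½
They differ because Strong Kleene logic and Weak Kleene logic treat ½ differently under the binary connectives.

true; ½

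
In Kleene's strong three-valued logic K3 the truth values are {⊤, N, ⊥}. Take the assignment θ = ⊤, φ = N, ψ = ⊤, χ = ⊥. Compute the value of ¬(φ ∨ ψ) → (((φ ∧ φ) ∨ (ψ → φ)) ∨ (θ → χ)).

φ ∨ ψ = N ∨ ⊤ = ⊤
¬(φ ∨ ψ) = ¬⊤ = ⊥
φ ∧ φ = N ∧ N = N
ψ → φ = ⊤ → N = N  [¬⊤ ∨ N]
(φ ∧ φ) ∨ (ψ → φ) = N ∨ N = N
θ → χ = ⊤ → ⊥ = ⊥
((φ ∧ φ) ∨ (ψ → φ)) ∨ (θ → χ) = N ∨ ⊥ = N
¬(φ ∨ ψ) → (((φ ∧ φ) ∨ (ψ → φ)) ∨ (θ → χ)) = ⊥ → N = ⊤

⊤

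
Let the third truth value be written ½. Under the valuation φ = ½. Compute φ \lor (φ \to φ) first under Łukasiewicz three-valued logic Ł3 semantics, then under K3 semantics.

In Łukasiewicz three-valued logic Ł3: φ \to φ = ½ \to ½ = true  [min(1, 1−½+½)]
φ \lor (φ \to φ) = ½ \lor true = true
In K3: φ \to φ = ½ \to ½ = ½  [\lnot ½ \lor ½]
φ \lor (φ \to φ) = ½ \lor ½ = ½
They differ because Łukasiewicz three-valued logic Ł3 and K3 treat ½ differently under implication.

true; ½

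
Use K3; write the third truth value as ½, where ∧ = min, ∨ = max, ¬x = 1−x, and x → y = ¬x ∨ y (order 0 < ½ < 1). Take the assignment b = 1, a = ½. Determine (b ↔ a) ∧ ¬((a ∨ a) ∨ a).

b ↔ a = 1 ↔ ½ = ½
a ∨ a = ½ ∨ ½ = ½
(a ∨ a) ∨ a = ½ ∨ ½ = ½
¬((a ∨ a) ∨ a) = ¬½ = ½
(b ↔ a) ∧ ¬((a ∨ a) ∨ a) = ½ ∧ ½ = ½

½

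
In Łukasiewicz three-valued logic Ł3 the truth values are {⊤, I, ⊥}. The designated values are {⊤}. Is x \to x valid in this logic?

Yes

Every assignment of x over {⊤, I, ⊥} gives a value in {⊤}.
In particular, with x=I: x \to x = ⊤.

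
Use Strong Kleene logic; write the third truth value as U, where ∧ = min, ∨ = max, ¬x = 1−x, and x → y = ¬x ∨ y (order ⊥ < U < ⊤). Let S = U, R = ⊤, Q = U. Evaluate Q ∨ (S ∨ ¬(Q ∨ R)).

Q ∨ R = U ∨ ⊤ = ⊤
¬(Q ∨ R) = ¬⊤ = ⊥
S ∨ ¬(Q ∨ R) = U ∨ ⊥ = U
Q ∨ (S ∨ ¬(Q ∨ R)) = U ∨ U = U

U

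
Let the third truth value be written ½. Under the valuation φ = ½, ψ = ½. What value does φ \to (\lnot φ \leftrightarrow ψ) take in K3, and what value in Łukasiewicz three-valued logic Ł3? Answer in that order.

½; 1

In K3: \lnot φ = \lnot ½ = ½
\lnot φ \leftrightarrow ψ = ½ \leftrightarrow ½ = ½
φ \to (\lnot φ \leftrightarrow ψ) = ½ \to ½ = ½  [\lnot ½ \lor ½]
In Łukasiewicz three-valued logic Ł3: \lnot φ = \lnot ½ = ½
\lnot φ \leftrightarrow ψ = ½ \leftrightarrow ½ = 1  [1 − |½−½|]
φ \to (\lnot φ \leftrightarrow ψ) = ½ \to 1 = 1
They differ because K3 and Łukasiewicz three-valued logic Ł3 treat ½ differently under implication.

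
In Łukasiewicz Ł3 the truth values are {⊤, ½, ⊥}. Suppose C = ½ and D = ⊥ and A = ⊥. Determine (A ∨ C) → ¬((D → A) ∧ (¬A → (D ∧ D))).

⊤

A ∨ C = ⊥ ∨ ½ = ½
D → A = ⊥ → ⊥ = ⊤
¬A = ¬⊥ = ⊤
D ∧ D = ⊥ ∧ ⊥ = ⊥
¬A → (D ∧ D) = ⊤ → ⊥ = ⊥
(D → A) ∧ (¬A → (D ∧ D)) = ⊤ ∧ ⊥ = ⊥
¬((D → A) ∧ (¬A → (D ∧ D))) = ¬⊥ = ⊤
(A ∨ C) → ¬((D → A) ∧ (¬A → (D ∧ D))) = ½ → ⊤ = ⊤  [min(1, 1−½+1)]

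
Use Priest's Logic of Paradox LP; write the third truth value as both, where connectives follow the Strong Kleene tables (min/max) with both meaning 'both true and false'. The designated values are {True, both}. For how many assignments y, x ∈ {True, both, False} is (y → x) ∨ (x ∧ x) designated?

8

Of the 9 assignments, 8 give a value in {True, both}.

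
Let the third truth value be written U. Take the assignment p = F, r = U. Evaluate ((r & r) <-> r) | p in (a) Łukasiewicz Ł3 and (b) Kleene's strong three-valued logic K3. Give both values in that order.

In Łukasiewicz Ł3: r & r = U & U = U
(r & r) <-> r = U <-> U = T
((r & r) <-> r) | p = T | F = T
In Kleene's strong three-valued logic K3: r & r = U & U = U
(r & r) <-> r = U <-> U = U
((r & r) <-> r) | p = U | F = U
They differ because Łukasiewicz Ł3 and Kleene's strong three-valued logic K3 treat U differently under implication.

T; U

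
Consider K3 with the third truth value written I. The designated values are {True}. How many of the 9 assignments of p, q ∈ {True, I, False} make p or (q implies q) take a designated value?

7

Of the 9 assignments, 7 give a value in {True}.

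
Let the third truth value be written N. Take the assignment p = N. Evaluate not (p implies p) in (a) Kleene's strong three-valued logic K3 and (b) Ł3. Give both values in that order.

N; F

In Kleene's strong three-valued logic K3: p implies p = N implies N = N  [not N or N]
not (p implies p) = not N = N
In Ł3: p implies p = N implies N = T
not (p implies p) = not T = F
They differ because Kleene's strong three-valued logic K3 and Ł3 treat N differently under implication.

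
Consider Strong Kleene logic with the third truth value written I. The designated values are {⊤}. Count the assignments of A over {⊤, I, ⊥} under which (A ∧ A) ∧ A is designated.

A=⊤: ⊤ ✓
A=I: I ·
A=⊥: ⊥ ·

1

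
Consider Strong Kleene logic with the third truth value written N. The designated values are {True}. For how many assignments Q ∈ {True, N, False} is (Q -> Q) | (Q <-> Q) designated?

2

Q=True: True ✓
Q=N: N ·
Q=False: True ✓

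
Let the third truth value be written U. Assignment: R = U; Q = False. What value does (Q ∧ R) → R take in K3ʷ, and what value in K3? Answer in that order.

In K3ʷ: Q ∧ R = False ∧ U = U
(Q ∧ R) → R = U → U = U
In K3: Q ∧ R = False ∧ U = False
(Q ∧ R) → R = False → U = True  [¬False ∨ U]
They differ because K3ʷ and K3 treat U differently under the binary connectives.

U; True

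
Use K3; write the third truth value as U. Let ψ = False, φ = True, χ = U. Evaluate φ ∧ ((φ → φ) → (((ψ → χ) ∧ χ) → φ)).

True

φ → φ = True → True = True
ψ → χ = False → U = True
(ψ → χ) ∧ χ = True ∧ U = U
((ψ → χ) ∧ χ) → φ = U → True = True
(φ → φ) → (((ψ → χ) ∧ χ) → φ) = True → True = True
φ ∧ ((φ → φ) → (((ψ → χ) ∧ χ) → φ)) = True ∧ True = True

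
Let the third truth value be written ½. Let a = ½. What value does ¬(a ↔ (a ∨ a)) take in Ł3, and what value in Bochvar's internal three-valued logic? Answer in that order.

In Ł3: a ∨ a = ½ ∨ ½ = ½
a ↔ (a ∨ a) = ½ ↔ ½ = T
¬(a ↔ (a ∨ a)) = ¬T = F
In Bochvar's internal three-valued logic: a ∨ a = ½ ∨ ½ = ½
a ↔ (a ∨ a) = ½ ↔ ½ = ½
¬(a ↔ (a ∨ a)) = ¬½ = ½
They differ because Ł3 and Bochvar's internal three-valued logic treat ½ differently under the binary connectives.

F; ½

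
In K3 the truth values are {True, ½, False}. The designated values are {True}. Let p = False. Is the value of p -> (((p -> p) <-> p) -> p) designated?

p -> p = False -> False = True
(p -> p) <-> p = True <-> False = False
((p -> p) <-> p) -> p = False -> False = True
p -> (((p -> p) <-> p) -> p) = False -> True = True
True ∈ {True}.

Yes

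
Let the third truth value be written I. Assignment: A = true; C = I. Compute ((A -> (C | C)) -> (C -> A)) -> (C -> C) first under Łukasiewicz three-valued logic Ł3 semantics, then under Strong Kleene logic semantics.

true; I

In Łukasiewicz three-valued logic Ł3: C | C = I | I = I
A -> (C | C) = true -> I = I  [min(1, 1−1+½)]
C -> A = I -> true = true
(A -> (C | C)) -> (C -> A) = I -> true = true
C -> C = I -> I = true
((A -> (C | C)) -> (C -> A)) -> (C -> C) = true -> true = true
In Strong Kleene logic: C | C = I | I = I
A -> (C | C) = true -> I = I  [~true | I]
C -> A = I -> true = true
(A -> (C | C)) -> (C -> A) = I -> true = true
C -> C = I -> I = I
((A -> (C | C)) -> (C -> A)) -> (C -> C) = true -> I = I
They differ because Łukasiewicz three-valued logic Ł3 and Strong Kleene logic treat I differently under implication.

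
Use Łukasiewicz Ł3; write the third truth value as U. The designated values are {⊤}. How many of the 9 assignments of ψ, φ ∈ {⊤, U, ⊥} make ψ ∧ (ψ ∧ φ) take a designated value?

Designated under: (ψ=⊤, φ=⊤).

1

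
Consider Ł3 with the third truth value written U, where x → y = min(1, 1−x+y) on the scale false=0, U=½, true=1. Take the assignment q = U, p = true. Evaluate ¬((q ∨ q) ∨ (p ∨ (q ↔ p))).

false

q ∨ q = U ∨ U = U
q ↔ p = U ↔ true = U  [1 − |½−1|]
p ∨ (q ↔ p) = true ∨ U = true
(q ∨ q) ∨ (p ∨ (q ↔ p)) = U ∨ true = true
¬((q ∨ q) ∨ (p ∨ (q ↔ p))) = ¬true = false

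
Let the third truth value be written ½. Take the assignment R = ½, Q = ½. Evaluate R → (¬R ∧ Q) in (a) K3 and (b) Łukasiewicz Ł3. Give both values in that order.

In K3: ¬R = ¬½ = ½
¬R ∧ Q = ½ ∧ ½ = ½
R → (¬R ∧ Q) = ½ → ½ = ½  [¬½ ∨ ½]
In Łukasiewicz Ł3: ¬R = ¬½ = ½
¬R ∧ Q = ½ ∧ ½ = ½
R → (¬R ∧ Q) = ½ → ½ = true
They differ because K3 and Łukasiewicz Ł3 treat ½ differently under implication.

½; true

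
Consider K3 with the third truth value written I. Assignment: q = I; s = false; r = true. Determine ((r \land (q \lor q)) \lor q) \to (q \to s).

q \lor q = I \lor I = I
r \land (q \lor q) = true \land I = I
(r \land (q \lor q)) \lor q = I \lor I = I
q \to s = I \to false = I
((r \land (q \lor q)) \lor q) \to (q \to s) = I \to I = I

I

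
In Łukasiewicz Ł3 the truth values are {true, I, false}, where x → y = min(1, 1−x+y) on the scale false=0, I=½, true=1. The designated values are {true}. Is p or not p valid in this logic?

No

Countermodel: p=I gives I, which is not designated.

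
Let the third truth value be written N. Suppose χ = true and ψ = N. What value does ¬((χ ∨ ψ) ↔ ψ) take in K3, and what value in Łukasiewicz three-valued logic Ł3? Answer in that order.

N; N

In K3: χ ∨ ψ = true ∨ N = true
(χ ∨ ψ) ↔ ψ = true ↔ N = N
¬((χ ∨ ψ) ↔ ψ) = ¬N = N
In Łukasiewicz three-valued logic Ł3: χ ∨ ψ = true ∨ N = true
(χ ∨ ψ) ↔ ψ = true ↔ N = N  [1 − |1−½|]
¬((χ ∨ ψ) ↔ ψ) = ¬N = N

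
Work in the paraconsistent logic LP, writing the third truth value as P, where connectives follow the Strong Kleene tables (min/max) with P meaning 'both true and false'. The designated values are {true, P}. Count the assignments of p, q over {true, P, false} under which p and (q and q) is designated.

Designated under: (p=true, q=true); (p=true, q=P); (p=P, q=true); (p=P, q=P).

4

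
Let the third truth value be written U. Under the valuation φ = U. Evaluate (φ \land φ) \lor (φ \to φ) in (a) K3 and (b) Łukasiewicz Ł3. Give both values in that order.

In K3: φ \land φ = U \land U = U
φ \to φ = U \to U = U  [\lnot U \lor U]
(φ \land φ) \lor (φ \to φ) = U \lor U = U
In Łukasiewicz Ł3: φ \land φ = U \land U = U
φ \to φ = U \to U = true
(φ \land φ) \lor (φ \to φ) = U \lor true = true
They differ because K3 and Łukasiewicz Ł3 treat U differently under implication.

U; true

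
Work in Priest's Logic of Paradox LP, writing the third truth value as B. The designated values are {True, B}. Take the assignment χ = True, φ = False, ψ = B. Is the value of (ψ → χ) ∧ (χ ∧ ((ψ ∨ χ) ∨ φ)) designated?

Yes

ψ → χ = B → True = True  [¬B ∨ True]
ψ ∨ χ = B ∨ True = True
(ψ ∨ χ) ∨ φ = True ∨ False = True
χ ∧ ((ψ ∨ χ) ∨ φ) = True ∧ True = True
(ψ → χ) ∧ (χ ∧ ((ψ ∨ χ) ∨ φ)) = True ∧ True = True
True ∈ {True, B}.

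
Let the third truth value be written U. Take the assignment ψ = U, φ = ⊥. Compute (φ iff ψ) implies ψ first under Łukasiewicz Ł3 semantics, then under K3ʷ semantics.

⊤; U

In Łukasiewicz Ł3: φ iff ψ = ⊥ iff U = U
(φ iff ψ) implies ψ = U implies U = ⊤
In K3ʷ: φ iff ψ = ⊥ iff U = U
(φ iff ψ) implies ψ = U implies U = U  [any arg is the third value ⇒ result is the third value]
They differ because Łukasiewicz Ł3 and K3ʷ treat U differently under the binary connectives.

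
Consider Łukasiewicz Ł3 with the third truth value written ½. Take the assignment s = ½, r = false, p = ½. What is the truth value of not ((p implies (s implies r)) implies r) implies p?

½

s implies r = ½ implies false = ½  [min(1, 1−½+0)]
p implies (s implies r) = ½ implies ½ = true
(p implies (s implies r)) implies r = true implies false = false
not ((p implies (s implies r)) implies r) = not false = true
not ((p implies (s implies r)) implies r) implies p = true implies ½ = ½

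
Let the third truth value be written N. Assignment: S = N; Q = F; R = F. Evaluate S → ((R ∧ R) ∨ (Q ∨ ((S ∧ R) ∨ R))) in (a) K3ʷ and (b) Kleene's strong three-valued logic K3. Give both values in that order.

In K3ʷ: R ∧ R = F ∧ F = F
S ∧ R = N ∧ F = N
(S ∧ R) ∨ R = N ∨ F = N
Q ∨ ((S ∧ R) ∨ R) = F ∨ N = N
(R ∧ R) ∨ (Q ∨ ((S ∧ R) ∨ R)) = F ∨ N = N
S → ((R ∧ R) ∨ (Q ∨ ((S ∧ R) ∨ R))) = N → N = N  [any arg is the third value ⇒ result is the third value]
In Kleene's strong three-valued logic K3: R ∧ R = F ∧ F = F
S ∧ R = N ∧ F = F
(S ∧ R) ∨ R = F ∨ F = F
Q ∨ ((S ∧ R) ∨ R) = F ∨ F = F
(R ∧ R) ∨ (Q ∨ ((S ∧ R) ∨ R)) = F ∨ F = F
S → ((R ∧ R) ∨ (Q ∨ ((S ∧ R) ∨ R))) = N → F = N  [¬N ∨ F]

N; N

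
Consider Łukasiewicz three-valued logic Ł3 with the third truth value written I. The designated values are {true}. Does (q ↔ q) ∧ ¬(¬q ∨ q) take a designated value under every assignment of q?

Countermodel: q=true gives false, which is not designated.

No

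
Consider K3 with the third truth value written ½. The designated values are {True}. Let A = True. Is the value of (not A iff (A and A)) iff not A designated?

Yes

not A = not True = False
A and A = True and True = True
not A iff (A and A) = False iff True = False
not A = not True = False
(not A iff (A and A)) iff not A = False iff False = True
True ∈ {True}.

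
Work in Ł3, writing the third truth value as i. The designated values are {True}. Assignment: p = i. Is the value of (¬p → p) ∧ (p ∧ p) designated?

No

¬p = ¬i = i
¬p → p = i → i = True
p ∧ p = i ∧ i = i
(¬p → p) ∧ (p ∧ p) = True ∧ i = i
i ∉ {True}.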